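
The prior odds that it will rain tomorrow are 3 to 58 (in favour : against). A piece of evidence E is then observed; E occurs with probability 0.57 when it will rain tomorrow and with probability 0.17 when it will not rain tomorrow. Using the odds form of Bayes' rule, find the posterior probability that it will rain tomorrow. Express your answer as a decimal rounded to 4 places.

Posterior probability ≈ 0.1478

Prior odds = 3/58 = 0.051724. In log-odds, ln(0.051724) = -2.9618.
Add log likelihood ratio: ln(3.3529) = 1.2098.
Posterior log-odds = -1.7520, so posterior odds = exp(-1.7520) = 0.17343. Converting, P(H|E) = 0.17343/1.1734 = 0.1478.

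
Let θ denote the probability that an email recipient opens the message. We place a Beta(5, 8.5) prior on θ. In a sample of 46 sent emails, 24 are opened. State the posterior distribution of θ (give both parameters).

Posterior: Beta(29, 30.5)

The binomial likelihood is conjugate to the Beta prior: with 24 successes and 22 failures, the posterior is Beta(5+24, 8.5+22) = Beta(29, 30.5).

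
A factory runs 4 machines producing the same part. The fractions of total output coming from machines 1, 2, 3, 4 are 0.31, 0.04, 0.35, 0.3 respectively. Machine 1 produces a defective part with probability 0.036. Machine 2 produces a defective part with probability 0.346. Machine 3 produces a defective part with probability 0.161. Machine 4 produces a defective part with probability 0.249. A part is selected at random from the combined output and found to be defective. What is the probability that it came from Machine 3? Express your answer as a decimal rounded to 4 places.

P(defective|M1) = 0.036; P(defective|M2) = 0.346; P(defective|M3) = 0.161; P(defective|M4) = 0.249.
Prior × likelihood for each source: 0.31·0.036=0.01116, 0.04·0.346=0.01384, 0.35·0.161=0.05635, 0.3·0.249=0.07470. Summing gives P(defective) = 0.15605.
P(Machine 3 | defective) = 0.05635 / 0.15605 = 0.3611.

Posterior probability ≈ 0.3611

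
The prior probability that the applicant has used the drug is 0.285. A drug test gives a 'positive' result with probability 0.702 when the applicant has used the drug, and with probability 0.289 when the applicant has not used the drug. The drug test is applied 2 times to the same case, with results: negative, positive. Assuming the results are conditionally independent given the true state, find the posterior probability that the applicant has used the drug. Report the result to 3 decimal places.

Posterior P(H) ≈ 0.289

Let H be the event that the applicant has used the drug; start with P(H) = 0.285. P('positive'|H) = 0.702, P('positive'|¬H) = 0.289.
Update on result 1 ('negative'): P(H) ← 0.298·0.2850 / (0.298·0.2850 + 0.711·0.7150) = 0.084930/0.59330 = 0.1431.
Update on result 2 ('positive'): P(H) ← 0.702·0.1431 / (0.702·0.1431 + 0.289·0.8569) = 0.10049/0.34812 = 0.2887.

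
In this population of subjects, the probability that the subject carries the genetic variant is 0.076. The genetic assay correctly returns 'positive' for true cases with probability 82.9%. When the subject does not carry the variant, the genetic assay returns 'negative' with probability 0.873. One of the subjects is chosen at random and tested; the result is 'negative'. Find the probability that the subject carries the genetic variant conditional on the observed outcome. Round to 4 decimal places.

Write H for 'the subject carries the genetic variant'. Prior odds H:¬H = 0.076/0.924 = 0.082251. For the 'negative' outcome, the likelihood ratio is 0.171/0.873 = 0.19588.
Posterior odds = 0.082251 × 0.19588 = 0.016111, so P(H|E) = 0.016111/(1+0.016111) = 0.0159.

P(H | E) ≈ 0.0159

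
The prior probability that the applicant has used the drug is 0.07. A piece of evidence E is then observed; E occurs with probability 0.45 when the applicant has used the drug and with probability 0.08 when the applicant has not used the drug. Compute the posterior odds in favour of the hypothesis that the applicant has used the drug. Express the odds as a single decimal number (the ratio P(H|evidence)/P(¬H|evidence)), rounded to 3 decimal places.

Prior odds = 0.07/(1−0.07) = 0.075269.
Likelihood ratio for E = 0.45/0.08 = 5.6250.
Posterior odds = prior odds × LR = 0.42339.

Posterior odds ≈ 0.423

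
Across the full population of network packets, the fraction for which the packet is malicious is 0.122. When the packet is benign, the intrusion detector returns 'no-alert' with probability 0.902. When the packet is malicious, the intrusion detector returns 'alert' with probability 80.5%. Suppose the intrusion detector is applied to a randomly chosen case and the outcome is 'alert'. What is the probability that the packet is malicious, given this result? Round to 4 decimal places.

P(H | E) ≈ 0.5330

Let H be the event that the packet is malicious. P(H) = 0.122, so P(¬H) = 0.878. With E the 'alert' result, P(E|H) = 0.805 and P(E|¬H) = 0.098.
P(E) = 0.805·0.122 + 0.098·0.878 = 0.098210 + 0.086044 = 0.18425.
By Bayes' theorem, P(H|E) = 0.098210 / 0.18425 = 0.5330.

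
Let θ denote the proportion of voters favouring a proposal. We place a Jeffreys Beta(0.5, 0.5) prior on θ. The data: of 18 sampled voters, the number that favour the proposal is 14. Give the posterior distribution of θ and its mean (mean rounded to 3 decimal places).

Posterior: Beta(14.5, 4.5); mean ≈ 0.763

Observing 14 successes and 4 failures updates Beta(0.5, 0.5) by adding the success and failure counts to the two shape parameters: α = 0.5+14 = 14.5, β = 0.5+4 = 4.5.
Posterior mean = α/(α+β) = 14.5/19 = 0.763.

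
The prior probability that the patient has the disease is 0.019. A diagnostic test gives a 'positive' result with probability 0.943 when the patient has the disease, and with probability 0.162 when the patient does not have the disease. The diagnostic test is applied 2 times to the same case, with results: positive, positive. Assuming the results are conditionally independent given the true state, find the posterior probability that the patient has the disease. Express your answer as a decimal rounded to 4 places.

Posterior P(H) ≈ 0.3962

With H the event that the patient has the disease, the joint likelihood of the observed sequence is P(data|H) = 0.943·0.943 = 0.88925 and P(data|¬H) = 0.162·0.162 = 0.026244.
Bayes: P(H|data) = 0.019·0.88925 / (0.019·0.88925 + 0.981·0.026244) = 0.016896/0.042641 = 0.3962.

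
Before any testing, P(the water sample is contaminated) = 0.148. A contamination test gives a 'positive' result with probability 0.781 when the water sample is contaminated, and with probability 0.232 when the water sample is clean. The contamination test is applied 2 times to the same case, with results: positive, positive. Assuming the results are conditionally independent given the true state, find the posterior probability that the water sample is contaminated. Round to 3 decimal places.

With H the event that the water sample is contaminated, the joint likelihood of the observed sequence is P(data|H) = 0.781·0.781 = 0.60996 and P(data|¬H) = 0.232·0.232 = 0.053824.
Bayes: P(H|data) = 0.148·0.60996 / (0.148·0.60996 + 0.852·0.053824) = 0.090274/0.13613 = 0.6631.

Posterior P(H) ≈ 0.663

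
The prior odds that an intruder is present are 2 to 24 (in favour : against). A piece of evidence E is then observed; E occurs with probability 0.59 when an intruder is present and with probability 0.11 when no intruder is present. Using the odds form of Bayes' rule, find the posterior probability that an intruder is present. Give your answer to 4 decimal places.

Prior odds = 2/24 = 0.083333. In log-odds, ln(0.083333) = -2.4849.
Add log likelihood ratio: ln(5.3636) = 1.6796.
Posterior log-odds = -0.80526, so posterior odds = exp(-0.80526) = 0.44697. Converting, P(H|E) = 0.44697/1.4470 = 0.3089.

Posterior probability ≈ 0.3089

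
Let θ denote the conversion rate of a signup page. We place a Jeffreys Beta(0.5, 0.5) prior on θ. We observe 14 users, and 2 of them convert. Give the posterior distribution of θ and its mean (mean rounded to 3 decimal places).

The binomial likelihood is conjugate to the Beta prior: with 2 successes and 12 failures, the posterior is Beta(0.5+2, 0.5+12) = Beta(2.5, 12.5).
E[θ | data] = 2.5/(2.5+12.5) = 0.167.

Posterior: Beta(2.5, 12.5); mean ≈ 0.167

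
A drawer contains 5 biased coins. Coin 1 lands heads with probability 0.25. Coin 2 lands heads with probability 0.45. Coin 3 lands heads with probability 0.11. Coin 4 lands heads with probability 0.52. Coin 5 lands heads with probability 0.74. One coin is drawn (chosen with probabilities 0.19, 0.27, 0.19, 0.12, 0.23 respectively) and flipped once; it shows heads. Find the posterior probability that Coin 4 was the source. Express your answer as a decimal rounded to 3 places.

Tabulate prior·likelihood by source: [1] prior 0.19, lik 0.25, product 0.04750; [2] prior 0.27, lik 0.45, product 0.1215; [3] prior 0.19, lik 0.11, product 0.02090; [4] prior 0.12, lik 0.52, product 0.06240; [5] prior 0.23, lik 0.74, product 0.1702.
Normalizing constant = 0.42250; the posterior for Coin 4 is its product over the sum, 0.06240/0.42250 = 0.148.

Posterior probability ≈ 0.148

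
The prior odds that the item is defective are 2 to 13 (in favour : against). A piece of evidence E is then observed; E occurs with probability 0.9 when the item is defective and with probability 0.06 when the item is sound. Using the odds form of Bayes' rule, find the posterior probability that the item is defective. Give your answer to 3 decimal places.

Prior odds = 2/13 = 0.15385.
Likelihood ratio for E = 0.9/0.06 = 15.000.
Posterior odds = prior odds × LR = 2.3077.
Posterior probability = odds/(1+odds) = 2.3077/3.3077 = 0.698.

Posterior probability ≈ 0.698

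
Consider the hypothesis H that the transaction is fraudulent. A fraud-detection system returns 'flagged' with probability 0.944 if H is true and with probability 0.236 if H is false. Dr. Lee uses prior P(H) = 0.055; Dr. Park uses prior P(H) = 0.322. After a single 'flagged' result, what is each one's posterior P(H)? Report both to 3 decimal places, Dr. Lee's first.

Dr. Lee: 0.189; Dr. Park: 0.655

P('+'|H) = 0.944, P('+'|¬H) = 0.236.
Dr. Lee: numerator 0.944·0.055 = 0.051920; evidence = 0.051920+0.236·0.945 = 0.27494; posterior = 0.189.
Dr. Park: numerator 0.944·0.322 = 0.30397; evidence = 0.30397+0.236·0.678 = 0.46398; posterior = 0.655.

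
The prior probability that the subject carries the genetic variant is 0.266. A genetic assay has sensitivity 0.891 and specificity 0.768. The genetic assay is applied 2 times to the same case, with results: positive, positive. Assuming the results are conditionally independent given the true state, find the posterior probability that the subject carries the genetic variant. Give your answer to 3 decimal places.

Posterior P(H) ≈ 0.842

Let H be the event that the subject carries the genetic variant; start with P(H) = 0.266. P('positive'|H) = 0.891, P('positive'|¬H) = 0.232.
Update on result 1 ('positive'): P(H) ← 0.891·0.2660 / (0.891·0.2660 + 0.232·0.7340) = 0.23701/0.40729 = 0.5819.
Update on result 2 ('positive'): P(H) ← 0.891·0.5819 / (0.891·0.5819 + 0.232·0.4181) = 0.51848/0.61547 = 0.8424.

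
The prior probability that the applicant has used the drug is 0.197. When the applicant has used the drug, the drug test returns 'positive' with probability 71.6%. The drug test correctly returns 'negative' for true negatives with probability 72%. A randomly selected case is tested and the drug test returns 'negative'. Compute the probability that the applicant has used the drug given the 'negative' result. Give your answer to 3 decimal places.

P(H | E) ≈ 0.088

Write H for 'the applicant has used the drug'. Prior odds H:¬H = 0.197/0.803 = 0.24533. For the 'negative' outcome, the likelihood ratio is 0.284/0.72 = 0.39444.
Posterior odds = 0.24533 × 0.39444 = 0.096769, so P(H|E) = 0.096769/(1+0.096769) = 0.088.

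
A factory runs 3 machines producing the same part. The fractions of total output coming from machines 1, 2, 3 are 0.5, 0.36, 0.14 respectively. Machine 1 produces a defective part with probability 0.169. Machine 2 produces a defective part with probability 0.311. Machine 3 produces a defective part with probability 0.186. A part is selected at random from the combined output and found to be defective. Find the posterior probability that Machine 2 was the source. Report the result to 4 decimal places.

Posterior probability ≈ 0.5032

Tabulate prior·likelihood by source: [1] prior 0.5, lik 0.169, product 0.08450; [2] prior 0.36, lik 0.311, product 0.1120; [3] prior 0.14, lik 0.186, product 0.02604.
Normalizing constant = 0.22250; the posterior for Machine 2 is its product over the sum, 0.1120/0.22250 = 0.5032.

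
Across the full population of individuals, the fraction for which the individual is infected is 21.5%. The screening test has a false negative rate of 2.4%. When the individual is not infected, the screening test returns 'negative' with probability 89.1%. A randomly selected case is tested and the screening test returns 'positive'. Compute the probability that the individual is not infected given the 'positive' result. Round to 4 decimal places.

P(¬H | E) ≈ 0.2897

Write H for 'the individual is infected'. Prior odds H:¬H = 0.215/0.785 = 0.27389. For the 'positive' outcome, the likelihood ratio is 0.976/0.109 = 8.9541.
Posterior odds = 0.27389 × 8.9541 = 2.4524, so P(H|E) = 2.4524/(1+2.4524) = 0.7103. Then P(¬H|E) = 1 − 0.7103 = 0.2897.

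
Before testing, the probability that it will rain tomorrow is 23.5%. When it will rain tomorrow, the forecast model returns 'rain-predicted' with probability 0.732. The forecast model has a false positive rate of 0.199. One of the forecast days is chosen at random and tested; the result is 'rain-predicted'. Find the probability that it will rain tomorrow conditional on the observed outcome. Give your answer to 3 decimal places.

Let H be the event that it will rain tomorrow. P(H) = 0.235, so P(¬H) = 0.765. With E the 'rain-predicted' result, P(E|H) = 0.732 and P(E|¬H) = 0.199.
P(E) = 0.732·0.235 + 0.199·0.765 = 0.17202 + 0.15224 = 0.32425.
By Bayes' theorem, P(H|E) = 0.17202 / 0.32425 = 0.531.

P(H | E) ≈ 0.531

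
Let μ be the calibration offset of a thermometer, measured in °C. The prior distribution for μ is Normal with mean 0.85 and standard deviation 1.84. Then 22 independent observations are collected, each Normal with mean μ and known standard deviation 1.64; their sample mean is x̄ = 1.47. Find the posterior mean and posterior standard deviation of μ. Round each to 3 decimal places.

Posterior mean ≈ 1.448; posterior SD ≈ 0.344

With known σ, the Normal prior is conjugate. Weight on the data is w = (n/σ²)/(n/σ² + 1/τ₀²) = 8.17965/(8.17965+0.295369) = 0.96515.
Posterior mean = w·x̄ + (1−w)·μ₀ = 0.96515·1.47 + 0.034852·0.85 = 1.448. Posterior variance = 1/(8.17965+0.295369) = 0.117994, so SD = 0.344.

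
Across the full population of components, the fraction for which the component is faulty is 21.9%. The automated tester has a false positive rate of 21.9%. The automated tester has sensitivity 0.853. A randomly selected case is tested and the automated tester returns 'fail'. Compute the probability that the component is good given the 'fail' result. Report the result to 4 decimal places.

Let H be the event that the component is faulty. P(H) = 0.219, so P(¬H) = 0.781. With E the 'fail' result, P(E|H) = 0.853 and P(E|¬H) = 0.219.
P(E) = 0.853·0.219 + 0.219·0.781 = 0.18681 + 0.17104 = 0.35785.
By Bayes' theorem, P(H|E) = 0.18681 / 0.35785 = 0.5220. Hence P(¬H|E) = 1 − 0.5220 = 0.4780.

P(¬H | E) ≈ 0.4780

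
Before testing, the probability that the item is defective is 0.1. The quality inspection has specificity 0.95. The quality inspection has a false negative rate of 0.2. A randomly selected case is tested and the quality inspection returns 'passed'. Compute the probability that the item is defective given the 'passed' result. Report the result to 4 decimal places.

Let H be the event that the item is defective. P(H) = 0.1, so P(¬H) = 0.9. With E the 'passed' result, P(E|H) = 0.2 and P(E|¬H) = 0.95.
P(E) = 0.2·0.1 + 0.95·0.9 = 0.020000 + 0.85500 = 0.87500.
By Bayes' theorem, P(H|E) = 0.020000 / 0.87500 = 0.0229.

P(H | E) ≈ 0.0229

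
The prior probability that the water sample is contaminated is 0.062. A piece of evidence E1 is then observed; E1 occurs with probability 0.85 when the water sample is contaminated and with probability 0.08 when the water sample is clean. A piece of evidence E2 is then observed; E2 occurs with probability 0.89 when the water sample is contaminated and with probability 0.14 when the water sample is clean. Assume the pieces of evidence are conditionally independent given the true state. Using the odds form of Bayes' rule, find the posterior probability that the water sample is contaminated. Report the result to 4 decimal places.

Posterior probability ≈ 0.8170

Prior odds = 0.062/(1−0.062) = 0.066098. In log-odds, ln(0.066098) = -2.7166.
Add log likelihood ratios: ln(10.625) + ln(6.3571) = 4.2128.
Posterior log-odds = 1.4962, so posterior odds = exp(1.4962) = 4.4646. Converting, P(H|E) = 4.4646/5.4646 = 0.8170.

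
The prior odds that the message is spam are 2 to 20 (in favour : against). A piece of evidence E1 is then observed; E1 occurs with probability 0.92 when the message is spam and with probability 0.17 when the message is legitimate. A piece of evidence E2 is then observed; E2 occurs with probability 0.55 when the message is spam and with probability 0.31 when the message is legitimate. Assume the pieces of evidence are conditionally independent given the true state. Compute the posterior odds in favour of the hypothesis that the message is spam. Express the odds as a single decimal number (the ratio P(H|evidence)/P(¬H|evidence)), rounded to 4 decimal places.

Posterior odds ≈ 0.9602

Prior odds = 2/20 = 0.10000. In log-odds, ln(0.10000) = -2.3026.
Add log likelihood ratios: ln(5.4118) + ln(1.7742) = 2.2619.
Posterior log-odds = -0.040664, so posterior odds = exp(-0.040664) = 0.96015.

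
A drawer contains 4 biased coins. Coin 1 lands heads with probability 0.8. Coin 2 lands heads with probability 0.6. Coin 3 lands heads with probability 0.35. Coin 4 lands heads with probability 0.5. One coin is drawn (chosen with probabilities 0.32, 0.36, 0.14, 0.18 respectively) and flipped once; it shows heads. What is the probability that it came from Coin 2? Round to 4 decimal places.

Posterior probability ≈ 0.3535

P(heads|C1) = 0.8; P(heads|C2) = 0.6; P(heads|C3) = 0.35; P(heads|C4) = 0.5.
Prior × likelihood for each source: 0.32·0.8=0.2560, 0.36·0.6=0.2160, 0.14·0.35=0.04900, 0.18·0.5=0.09000. Summing gives P(heads) = 0.61100.
P(Coin 2 | heads) = 0.2160 / 0.61100 = 0.3535.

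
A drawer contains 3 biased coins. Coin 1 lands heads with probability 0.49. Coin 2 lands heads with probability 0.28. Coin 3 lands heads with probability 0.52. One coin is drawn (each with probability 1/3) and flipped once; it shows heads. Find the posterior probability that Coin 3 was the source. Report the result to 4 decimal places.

Posterior probability ≈ 0.4031

P(heads|C1) = 0.49; P(heads|C2) = 0.28; P(heads|C3) = 0.52.
Prior × likelihood for each source: 0.333333·0.49=0.1633, 0.333333·0.28=0.09333, 0.333333·0.52=0.1733. Summing gives P(heads) = 0.43000.
P(Coin 3 | heads) = 0.1733 / 0.43000 = 0.4031.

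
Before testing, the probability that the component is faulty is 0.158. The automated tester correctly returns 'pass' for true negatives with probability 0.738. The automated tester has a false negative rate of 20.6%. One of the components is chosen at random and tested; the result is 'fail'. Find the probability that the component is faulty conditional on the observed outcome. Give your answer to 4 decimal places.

P(H | E) ≈ 0.3625

Write H for 'the component is faulty'. Prior odds H:¬H = 0.158/0.842 = 0.18765. For the 'fail' outcome, the likelihood ratio is 0.794/0.262 = 3.0305.
Posterior odds = 0.18765 × 3.0305 = 0.56868, so P(H|E) = 0.56868/(1+0.56868) = 0.3625.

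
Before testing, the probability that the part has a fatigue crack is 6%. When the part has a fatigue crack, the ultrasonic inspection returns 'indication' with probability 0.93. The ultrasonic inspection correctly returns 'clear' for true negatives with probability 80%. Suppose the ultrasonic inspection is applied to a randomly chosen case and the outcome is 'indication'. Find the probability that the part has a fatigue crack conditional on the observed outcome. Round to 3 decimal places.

P(H | E) ≈ 0.229

Let H be the event that the part has a fatigue crack. P(H) = 0.06, so P(¬H) = 0.94. With E the 'indication' result, P(E|H) = 0.93 and P(E|¬H) = 0.2.
P(E) = 0.93·0.06 + 0.2·0.94 = 0.055800 + 0.18800 = 0.24380.
By Bayes' theorem, P(H|E) = 0.055800 / 0.24380 = 0.229.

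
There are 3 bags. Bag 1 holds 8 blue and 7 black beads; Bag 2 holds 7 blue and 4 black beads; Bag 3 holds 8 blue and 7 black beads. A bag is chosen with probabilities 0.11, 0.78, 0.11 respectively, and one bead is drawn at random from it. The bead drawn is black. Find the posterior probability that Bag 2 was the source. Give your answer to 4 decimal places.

P(black|Bag 1) = 0.4667; P(black|Bag 2) = 0.3636; P(black|Bag 3) = 0.4667.
Prior × likelihood for each source: 0.11·0.4667=0.05133, 0.78·0.3636=0.2836, 0.11·0.4667=0.05133. Summing gives P(black) = 0.38630.
P(Bag 2 | black) = 0.2836 / 0.38630 = 0.7342.

Posterior probability ≈ 0.7342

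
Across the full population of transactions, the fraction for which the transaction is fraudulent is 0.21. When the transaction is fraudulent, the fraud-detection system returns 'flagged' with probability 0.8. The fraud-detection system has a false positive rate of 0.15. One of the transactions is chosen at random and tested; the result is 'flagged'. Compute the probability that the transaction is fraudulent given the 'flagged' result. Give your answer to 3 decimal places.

Let H be the event that the transaction is fraudulent. P(H) = 0.21, so P(¬H) = 0.79. With E the 'flagged' result, P(E|H) = 0.8 and P(E|¬H) = 0.15.
P(E) = 0.8·0.21 + 0.15·0.79 = 0.16800 + 0.11850 = 0.28650.
By Bayes' theorem, P(H|E) = 0.16800 / 0.28650 = 0.586.

P(H | E) ≈ 0.586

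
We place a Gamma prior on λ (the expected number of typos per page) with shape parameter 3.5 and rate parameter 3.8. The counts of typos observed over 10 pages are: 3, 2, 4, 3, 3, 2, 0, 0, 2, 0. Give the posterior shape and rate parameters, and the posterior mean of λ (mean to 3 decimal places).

Posterior: Gamma(shape=22.5, rate=13.8); mean ≈ 1.630

The Poisson likelihood adds the total count to the shape and the number of exposure periods to the rate. Here ∑xᵢ = 19 and n = 10, so shape 3.5→22.5 and rate 3.8→13.8.
Posterior mean = shape/rate = 22.5/13.8 = 1.630.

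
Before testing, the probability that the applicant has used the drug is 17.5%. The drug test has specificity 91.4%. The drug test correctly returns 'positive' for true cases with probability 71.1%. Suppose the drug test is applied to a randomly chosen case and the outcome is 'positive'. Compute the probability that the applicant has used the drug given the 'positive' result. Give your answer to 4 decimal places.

Let H be the event that the applicant has used the drug. P(H) = 0.175, so P(¬H) = 0.825. With E the 'positive' result, P(E|H) = 0.711 and P(E|¬H) = 0.086.
P(E) = 0.711·0.175 + 0.086·0.825 = 0.12442 + 0.070950 = 0.19537.
By Bayes' theorem, P(H|E) = 0.12442 / 0.19537 = 0.6369.

P(H | E) ≈ 0.6369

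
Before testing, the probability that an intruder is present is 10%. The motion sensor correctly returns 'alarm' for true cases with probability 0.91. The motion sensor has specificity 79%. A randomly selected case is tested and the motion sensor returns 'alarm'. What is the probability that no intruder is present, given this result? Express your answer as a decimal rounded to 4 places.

Write H for 'an intruder is present'. Prior odds H:¬H = 0.1/0.9 = 0.11111. For the 'alarm' outcome, the likelihood ratio is 0.91/0.21 = 4.3333.
Posterior odds = 0.11111 × 4.3333 = 0.48148, so P(H|E) = 0.48148/(1+0.48148) = 0.3250. Then P(¬H|E) = 1 − 0.3250 = 0.6750.

P(¬H | E) ≈ 0.6750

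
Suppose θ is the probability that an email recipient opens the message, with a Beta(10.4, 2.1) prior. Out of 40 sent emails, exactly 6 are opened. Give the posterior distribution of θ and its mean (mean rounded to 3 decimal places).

Posterior: Beta(16.4, 36.1); mean ≈ 0.312

The binomial likelihood is conjugate to the Beta prior: with 6 successes and 34 failures, the posterior is Beta(10.4+6, 2.1+34) = Beta(16.4, 36.1).
E[θ | data] = 16.4/(16.4+36.1) = 0.312.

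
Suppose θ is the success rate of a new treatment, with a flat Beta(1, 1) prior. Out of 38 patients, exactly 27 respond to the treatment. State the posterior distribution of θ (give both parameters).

Posterior: Beta(28, 12)

Observing 27 successes and 11 failures updates Beta(1, 1) by adding the success and failure counts to the two shape parameters: α = 1+27 = 28, β = 1+11 = 12.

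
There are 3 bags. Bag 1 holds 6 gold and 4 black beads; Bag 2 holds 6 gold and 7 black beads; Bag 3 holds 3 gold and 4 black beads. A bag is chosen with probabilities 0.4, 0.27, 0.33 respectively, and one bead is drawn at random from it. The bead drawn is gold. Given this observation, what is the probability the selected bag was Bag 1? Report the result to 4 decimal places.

Tabulate prior·likelihood by source: [1] prior 0.4, lik 0.6, product 0.2400; [2] prior 0.27, lik 0.4615, product 0.1246; [3] prior 0.33, lik 0.4286, product 0.1414.
Normalizing constant = 0.50604; the posterior for Bag 1 is its product over the sum, 0.2400/0.50604 = 0.4743.

Posterior probability ≈ 0.4743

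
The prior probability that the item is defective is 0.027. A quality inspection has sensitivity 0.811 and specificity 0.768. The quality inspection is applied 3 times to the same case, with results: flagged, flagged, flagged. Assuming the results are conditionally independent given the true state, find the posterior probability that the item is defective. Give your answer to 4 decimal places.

Posterior P(H) ≈ 0.5424

With H the event that the item is defective, the joint likelihood of the observed sequence is P(data|H) = 0.811·0.811·0.811 = 0.53341 and P(data|¬H) = 0.232·0.232·0.232 = 0.012487.
Bayes: P(H|data) = 0.027·0.53341 / (0.027·0.53341 + 0.973·0.012487) = 0.014402/0.026552 = 0.5424.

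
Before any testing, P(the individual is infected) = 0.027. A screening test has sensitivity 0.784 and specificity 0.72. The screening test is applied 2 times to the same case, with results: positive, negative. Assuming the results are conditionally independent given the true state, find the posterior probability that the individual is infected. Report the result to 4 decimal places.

Posterior P(H) ≈ 0.0228

Let H be the event that the individual is infected; start with P(H) = 0.027. P('positive'|H) = 0.784, P('positive'|¬H) = 0.28.
Update on result 1 ('positive'): P(H) ← 0.784·0.0270 / (0.784·0.0270 + 0.28·0.9730) = 0.021168/0.29361 = 0.0721.
Update on result 2 ('negative'): P(H) ← 0.216·0.0721 / (0.216·0.0721 + 0.72·0.9279) = 0.015573/0.68366 = 0.0228.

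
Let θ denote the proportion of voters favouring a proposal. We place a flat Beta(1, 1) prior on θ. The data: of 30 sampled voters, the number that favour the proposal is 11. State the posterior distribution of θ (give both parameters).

The binomial likelihood is conjugate to the Beta prior: with 11 successes and 19 failures, the posterior is Beta(1+11, 1+19) = Beta(12, 20).

Posterior: Beta(12, 20)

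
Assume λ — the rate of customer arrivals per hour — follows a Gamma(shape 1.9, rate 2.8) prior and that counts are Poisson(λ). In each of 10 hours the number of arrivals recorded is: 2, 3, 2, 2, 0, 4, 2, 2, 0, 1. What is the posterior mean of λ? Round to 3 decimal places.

Posterior mean ≈ 1.555

Total count ∑xᵢ = 18 over n = 10 hours.
Gamma is conjugate to the Poisson likelihood: posterior is Gamma(shape = 1.9+18 = 19.9, rate = 2.8+10 = 12.8).
Posterior mean = shape/rate = 19.9/12.8 = 1.555.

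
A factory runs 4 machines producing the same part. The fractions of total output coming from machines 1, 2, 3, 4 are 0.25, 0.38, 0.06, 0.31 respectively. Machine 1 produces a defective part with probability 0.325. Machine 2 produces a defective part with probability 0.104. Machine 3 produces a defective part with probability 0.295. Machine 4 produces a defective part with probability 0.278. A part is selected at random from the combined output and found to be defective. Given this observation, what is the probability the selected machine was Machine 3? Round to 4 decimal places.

Posterior probability ≈ 0.0788

Tabulate prior·likelihood by source: [1] prior 0.25, lik 0.325, product 0.08125; [2] prior 0.38, lik 0.104, product 0.03952; [3] prior 0.06, lik 0.295, product 0.01770; [4] prior 0.31, lik 0.278, product 0.08618.
Normalizing constant = 0.22465; the posterior for Machine 3 is its product over the sum, 0.01770/0.22465 = 0.0788.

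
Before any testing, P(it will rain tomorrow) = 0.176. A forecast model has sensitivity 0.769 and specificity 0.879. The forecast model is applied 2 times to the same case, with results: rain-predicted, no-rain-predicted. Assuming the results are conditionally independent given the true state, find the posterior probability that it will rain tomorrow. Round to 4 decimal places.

Let H be the event that it will rain tomorrow; start with P(H) = 0.176. P('rain-predicted'|H) = 0.769, P('rain-predicted'|¬H) = 0.121.
Update on result 1 ('rain-predicted'): P(H) ← 0.769·0.1760 / (0.769·0.1760 + 0.121·0.8240) = 0.13534/0.23505 = 0.5758.
Update on result 2 ('no-rain-predicted'): P(H) ← 0.231·0.5758 / (0.231·0.5758 + 0.879·0.4242) = 0.13301/0.50587 = 0.2629.

Posterior P(H) ≈ 0.2629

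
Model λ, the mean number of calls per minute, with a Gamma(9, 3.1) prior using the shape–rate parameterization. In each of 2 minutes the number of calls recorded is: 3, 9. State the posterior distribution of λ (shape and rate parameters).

Posterior: Gamma(shape=21, rate=5.1)

Total count ∑xᵢ = 12 over n = 2 minutes.
Gamma is conjugate to the Poisson likelihood: posterior is Gamma(shape = 9+12 = 21, rate = 3.1+2 = 5.1).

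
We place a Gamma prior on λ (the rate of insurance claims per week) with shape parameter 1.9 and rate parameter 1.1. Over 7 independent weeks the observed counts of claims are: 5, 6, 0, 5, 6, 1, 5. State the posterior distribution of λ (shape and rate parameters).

Total count ∑xᵢ = 28 over n = 7 weeks.
Gamma is conjugate to the Poisson likelihood: posterior is Gamma(shape = 1.9+28 = 29.9, rate = 1.1+7 = 8.1).

Posterior: Gamma(shape=29.9, rate=8.1)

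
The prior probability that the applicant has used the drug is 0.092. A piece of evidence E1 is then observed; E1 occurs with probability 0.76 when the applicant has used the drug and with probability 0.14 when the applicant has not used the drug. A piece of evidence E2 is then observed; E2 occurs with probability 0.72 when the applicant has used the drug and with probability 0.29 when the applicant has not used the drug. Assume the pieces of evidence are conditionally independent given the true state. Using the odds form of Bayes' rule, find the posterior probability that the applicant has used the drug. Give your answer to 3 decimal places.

Posterior probability ≈ 0.577

Prior odds = 0.092/(1−0.092) = 0.10132. In log-odds, ln(0.10132) = -2.2895.
Add log likelihood ratios: ln(5.4286) + ln(2.4828) = 2.6010.
Posterior log-odds = 0.31159, so posterior odds = exp(0.31159) = 1.3656. Converting, P(H|E) = 1.3656/2.3656 = 0.577.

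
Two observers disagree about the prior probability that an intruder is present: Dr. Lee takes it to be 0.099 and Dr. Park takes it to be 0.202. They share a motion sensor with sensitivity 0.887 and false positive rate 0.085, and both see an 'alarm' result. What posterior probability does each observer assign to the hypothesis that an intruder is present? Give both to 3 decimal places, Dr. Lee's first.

Dr. Lee: 0.534; Dr. Park: 0.725

The likelihood ratio for an 'alarm' result is 0.887/0.085 = 10.435.
Dr. Lee: prior odds 0.099/0.901 = 0.10988; posterior odds 1.1466; posterior probability 0.534.
Dr. Park: prior odds 0.202/0.798 = 0.25313; posterior odds 2.6415; posterior probability 0.725.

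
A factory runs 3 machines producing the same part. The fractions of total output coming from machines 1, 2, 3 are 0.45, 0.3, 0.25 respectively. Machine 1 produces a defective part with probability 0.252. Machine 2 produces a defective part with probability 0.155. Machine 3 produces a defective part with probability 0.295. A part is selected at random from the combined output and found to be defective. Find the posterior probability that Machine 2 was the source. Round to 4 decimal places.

P(defective|M1) = 0.252; P(defective|M2) = 0.155; P(defective|M3) = 0.295.
Prior × likelihood for each source: 0.45·0.252=0.1134, 0.3·0.155=0.04650, 0.25·0.295=0.07375. Summing gives P(defective) = 0.23365.
P(Machine 2 | defective) = 0.04650 / 0.23365 = 0.1990.

Posterior probability ≈ 0.1990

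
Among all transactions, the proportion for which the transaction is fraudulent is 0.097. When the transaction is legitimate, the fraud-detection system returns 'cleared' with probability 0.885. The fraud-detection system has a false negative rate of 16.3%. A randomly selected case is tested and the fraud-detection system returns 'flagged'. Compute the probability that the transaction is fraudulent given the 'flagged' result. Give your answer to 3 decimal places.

P(H | E) ≈ 0.439

Let H be the event that the transaction is fraudulent. P(H) = 0.097, so P(¬H) = 0.903. With E the 'flagged' result, P(E|H) = 0.837 and P(E|¬H) = 0.115.
P(E) = 0.837·0.097 + 0.115·0.903 = 0.081189 + 0.10385 = 0.18503.
By Bayes' theorem, P(H|E) = 0.081189 / 0.18503 = 0.439.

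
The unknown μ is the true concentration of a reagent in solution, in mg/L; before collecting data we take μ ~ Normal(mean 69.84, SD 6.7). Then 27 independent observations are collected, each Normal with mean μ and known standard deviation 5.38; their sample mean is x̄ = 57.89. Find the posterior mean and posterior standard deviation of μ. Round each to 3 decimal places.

Posterior mean ≈ 58.169; posterior SD ≈ 1.023

With known σ, the Normal prior is conjugate. Weight on the data is w = (n/σ²)/(n/σ² + 1/τ₀²) = 0.932823/(0.932823+0.0222767) = 0.97668.
Posterior mean = w·x̄ + (1−w)·μ₀ = 0.97668·57.89 + 0.023324·69.84 = 58.169. Posterior variance = 1/(0.932823+0.0222767) = 1.04701, so SD = 1.023.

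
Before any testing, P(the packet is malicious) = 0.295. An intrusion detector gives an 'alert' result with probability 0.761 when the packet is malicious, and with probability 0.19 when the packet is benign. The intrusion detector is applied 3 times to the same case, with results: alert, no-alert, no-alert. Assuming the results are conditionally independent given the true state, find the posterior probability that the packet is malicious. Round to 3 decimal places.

With H the event that the packet is malicious, the joint likelihood of the observed sequence is P(data|H) = 0.761·0.239·0.239 = 0.043469 and P(data|¬H) = 0.19·0.81·0.81 = 0.12466.
Bayes: P(H|data) = 0.295·0.043469 / (0.295·0.043469 + 0.705·0.12466) = 0.012823/0.10071 = 0.1273.

Posterior P(H) ≈ 0.127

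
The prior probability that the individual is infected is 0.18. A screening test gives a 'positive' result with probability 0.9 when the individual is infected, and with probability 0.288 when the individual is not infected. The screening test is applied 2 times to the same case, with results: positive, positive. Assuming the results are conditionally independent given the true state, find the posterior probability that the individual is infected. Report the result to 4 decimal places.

Posterior P(H) ≈ 0.6819

Let H be the event that the individual is infected; start with P(H) = 0.18. P('positive'|H) = 0.9, P('positive'|¬H) = 0.288.
Update on result 1 ('positive'): P(H) ← 0.9·0.1800 / (0.9·0.1800 + 0.288·0.8200) = 0.16200/0.39816 = 0.4069.
Update on result 2 ('positive'): P(H) ← 0.9·0.4069 / (0.9·0.4069 + 0.288·0.5931) = 0.36618/0.53701 = 0.6819.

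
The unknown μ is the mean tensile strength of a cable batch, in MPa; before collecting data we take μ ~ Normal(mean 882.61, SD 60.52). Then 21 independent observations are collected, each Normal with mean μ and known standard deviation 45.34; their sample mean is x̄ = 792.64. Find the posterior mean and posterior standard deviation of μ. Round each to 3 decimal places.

Posterior mean ≈ 794.982; posterior SD ≈ 9.764

Prior precision 1/τ₀² = 1/60.52² = 0.00027302; data precision n/σ² = 21/45.34² = 0.0102154.
Posterior precision = 0.00027302 + 0.0102154 = 0.0104884, giving posterior SD = 1/√0.0104884 = 9.764.
Posterior mean = (0.00027302·882.61 + 0.0102154·792.64) / 0.0104884 = 794.982.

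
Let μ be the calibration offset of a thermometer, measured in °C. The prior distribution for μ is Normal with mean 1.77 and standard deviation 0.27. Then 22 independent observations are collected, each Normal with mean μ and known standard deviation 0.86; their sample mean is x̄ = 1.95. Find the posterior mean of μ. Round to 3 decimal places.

Posterior mean ≈ 1.893

Prior precision 1/τ₀² = 1/0.27² = 13.7174; data precision n/σ² = 22/0.86² = 29.7458.
Posterior precision = 13.7174 + 29.7458 = 43.4632.
Posterior mean = (13.7174·1.77 + 29.7458·1.95) / 43.4632 = 1.893.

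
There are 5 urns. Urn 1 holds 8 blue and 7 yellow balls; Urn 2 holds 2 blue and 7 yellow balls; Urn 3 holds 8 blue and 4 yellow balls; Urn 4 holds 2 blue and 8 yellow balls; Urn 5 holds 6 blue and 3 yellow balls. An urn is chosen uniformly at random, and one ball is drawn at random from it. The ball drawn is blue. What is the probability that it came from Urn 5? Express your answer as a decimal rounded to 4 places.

Tabulate prior·likelihood by source: [1] prior 0.2, lik 0.5333, product 0.1067; [2] prior 0.2, lik 0.2222, product 0.04444; [3] prior 0.2, lik 0.6667, product 0.1333; [4] prior 0.2, lik 0.2, product 0.04000; [5] prior 0.2, lik 0.6667, product 0.1333.
Normalizing constant = 0.45778; the posterior for Urn 5 is its product over the sum, 0.1333/0.45778 = 0.2913.

Posterior probability ≈ 0.2913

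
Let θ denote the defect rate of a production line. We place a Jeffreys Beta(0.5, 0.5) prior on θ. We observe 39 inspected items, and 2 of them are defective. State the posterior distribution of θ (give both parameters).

Posterior: Beta(2.5, 37.5)

The binomial likelihood is conjugate to the Beta prior: with 2 successes and 37 failures, the posterior is Beta(0.5+2, 0.5+37) = Beta(2.5, 37.5).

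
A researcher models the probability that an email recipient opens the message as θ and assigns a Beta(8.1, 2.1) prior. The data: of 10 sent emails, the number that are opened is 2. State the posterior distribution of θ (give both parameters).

Posterior: Beta(10.1, 10.1)

The binomial likelihood is conjugate to the Beta prior: with 2 successes and 8 failures, the posterior is Beta(8.1+2, 2.1+8) = Beta(10.1, 10.1).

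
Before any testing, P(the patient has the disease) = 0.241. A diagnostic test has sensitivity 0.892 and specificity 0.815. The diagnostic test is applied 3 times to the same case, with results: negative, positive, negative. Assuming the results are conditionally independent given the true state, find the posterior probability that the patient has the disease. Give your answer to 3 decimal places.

Posterior P(H) ≈ 0.026

With H the event that the patient has the disease, the joint likelihood of the observed sequence is P(data|H) = 0.108·0.892·0.108 = 0.010404 and P(data|¬H) = 0.815·0.185·0.815 = 0.12288.
Bayes: P(H|data) = 0.241·0.010404 / (0.241·0.010404 + 0.759·0.12288) = 0.0025074/0.095775 = 0.0262.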